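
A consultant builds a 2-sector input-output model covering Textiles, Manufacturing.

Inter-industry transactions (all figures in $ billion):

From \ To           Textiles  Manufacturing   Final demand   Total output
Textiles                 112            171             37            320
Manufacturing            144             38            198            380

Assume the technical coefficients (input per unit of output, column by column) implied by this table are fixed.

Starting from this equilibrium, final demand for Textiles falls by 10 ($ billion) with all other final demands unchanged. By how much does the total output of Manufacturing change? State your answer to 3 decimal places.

Technical coefficients a_ij = z_ij / X_j:
  a_TT = 112/320 = 0.35, a_MT = 144/320 = 0.45
  a_TM = 171/380 = 0.45, a_MM = 38/380 = 0.10
I − A =
  [   0.65    -0.45]
  [  -0.45     0.90]
det(I−A) = (0.65)(0.90) − (-0.45)(-0.45) = 0.3825
adj(I−A) = [[0.90, 0.45], [0.45, 0.65]]
(I − A)⁻¹ = adj(I−A) / det(I−A) ≈
  [   2.3529     1.1765]
  [   1.1765     1.6993]
Δx = (I − A)⁻¹ Δd with Δd having -10 in the Textiles component and 0 elsewhere.
So Δx_M = L_MT · (-10), where L_MT = adj(I−A)_MT / det(I−A) = 0.45 / 0.3825.
Δx_M = 0.45 × (-10) / 0.3825 = -4.50 / 0.3825 ≈ -11.765.

Δx_M = -11.765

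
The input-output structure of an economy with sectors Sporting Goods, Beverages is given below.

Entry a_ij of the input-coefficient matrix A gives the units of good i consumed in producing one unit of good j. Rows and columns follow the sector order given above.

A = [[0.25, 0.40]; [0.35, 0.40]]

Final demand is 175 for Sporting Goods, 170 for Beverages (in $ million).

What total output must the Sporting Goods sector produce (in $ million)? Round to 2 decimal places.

I − A =
  [   0.75    -0.40]
  [  -0.35     0.60]
det(I−A) = (0.75)(0.60) − (-0.40)(-0.35) = 0.3100
adj(I−A) = [[0.60, 0.40], [0.35, 0.75]]
(I − A)⁻¹ = adj(I−A) / det(I−A) ≈
  [   1.9355     1.2903]
  [   1.1290     2.4194]
x = (I − A)⁻¹ d = adj(I−A)·d / det(I−A), with det(I−A) = 0.3100:
  x_1 = (0.60·175 + 0.40·170) / 0.3100 = 173.00 / 0.3100 ≈ 558.06
  x_2 = (0.35·175 + 0.75·170) / 0.3100 = 188.75 / 0.3100 ≈ 608.87

x_1 = 558.06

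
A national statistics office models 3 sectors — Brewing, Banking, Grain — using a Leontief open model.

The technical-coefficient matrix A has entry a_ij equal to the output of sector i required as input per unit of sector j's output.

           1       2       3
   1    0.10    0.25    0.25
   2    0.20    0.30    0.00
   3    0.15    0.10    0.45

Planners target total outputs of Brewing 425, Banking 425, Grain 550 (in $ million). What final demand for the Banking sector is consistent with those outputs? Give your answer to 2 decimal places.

d_2 = 212.50

I − A =
  [   0.90    -0.25    -0.25]
  [  -0.20     0.70     0.00]
  [  -0.15    -0.10     0.55]
d = (I − A) x:
  d_1 = (+0.90)·425 + (-0.25)·425 + (-0.25)·550 = 138.75
  d_2 = (-0.20)·425 + (+0.70)·425 + (+0.00)·550 = 212.50
  d_3 = (-0.15)·425 + (-0.10)·425 + (+0.55)·550 = 196.25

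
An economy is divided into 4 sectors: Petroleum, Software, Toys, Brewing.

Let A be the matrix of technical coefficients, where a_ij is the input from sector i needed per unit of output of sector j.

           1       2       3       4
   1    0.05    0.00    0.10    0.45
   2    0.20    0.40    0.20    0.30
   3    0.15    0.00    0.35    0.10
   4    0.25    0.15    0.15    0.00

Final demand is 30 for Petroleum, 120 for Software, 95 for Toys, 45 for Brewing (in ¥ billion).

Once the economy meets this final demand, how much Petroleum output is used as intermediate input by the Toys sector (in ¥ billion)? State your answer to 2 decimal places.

I − A =
  [   0.95     0.00    -0.10    -0.45]
  [  -0.20     0.60    -0.20    -0.30]
  [  -0.15     0.00     0.65    -0.10]
  [  -0.25    -0.15    -0.15     1.00]
Compute the cofactors C_ij = (−1)^(i+j)·(3×3 minor ij) of I−A; the adjugate is their transpose:
adj(I−A) = Cᵀ =
  [ 0.348750   0.045375   0.109500   0.181500]
  [ 0.217500   0.502500   0.251250   0.273750]
  [ 0.101250   0.024375   0.446250   0.097500]
  [ 0.135000   0.090375   0.132000   0.361500]
det(I−A) = Σ_j (I−A)_1j·C_1j = (0.95)(0.348750) + (0.00)(0.217500) + (-0.10)(0.101250) + (-0.45)(0.135000) = 0.2604375
(I − A)⁻¹ = adj(I−A) / det(I−A) ≈
  [   1.3391     0.1742     0.4204     0.6969]
  [   0.8351     1.9294     0.9647     1.0511]
  [   0.3888     0.0936     1.7135     0.3744]
  [   0.5184     0.3470     0.5068     1.3880]
First solve x = (I − A)⁻¹ d = adj(I−A)·d / det(I−A); in particular x_3 = (0.101250·30 + 0.024375·120 + 0.446250·95 + 0.097500·45) / 0.2604375 = 52.74375 / 0.2604375 ≈ 202.5198.
Intermediate flow from 1 to 3: z_13 = a_13 · x_3 = 0.10 × 52.74375 / 0.2604375 = 5.274375 / 0.2604375 ≈ 20.25.

z_13 = 20.25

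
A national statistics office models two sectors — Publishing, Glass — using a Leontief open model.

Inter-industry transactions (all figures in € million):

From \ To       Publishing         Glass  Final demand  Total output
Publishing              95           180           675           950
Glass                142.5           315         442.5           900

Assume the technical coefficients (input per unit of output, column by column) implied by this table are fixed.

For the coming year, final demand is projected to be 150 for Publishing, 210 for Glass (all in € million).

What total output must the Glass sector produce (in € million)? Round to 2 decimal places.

x_2 = 381.08

Technical coefficients a_ij = z_ij / X_j:
  a_11 = 95/950 = 0.10, a_21 = 142.5/950 = 0.15
  a_12 = 180/900 = 0.20, a_22 = 315/900 = 0.35
I − A =
  [   0.90    -0.20]
  [  -0.15     0.65]
det(I−A) = (0.90)(0.65) − (-0.20)(-0.15) = 0.5550
adj(I−A) = [[0.65, 0.20], [0.15, 0.90]]
(I − A)⁻¹ = adj(I−A) / det(I−A) ≈
  [   1.1712     0.3604]
  [   0.2703     1.6216]
x = (I − A)⁻¹ d = adj(I−A)·d / det(I−A), with det(I−A) = 0.5550:
  x_1 = (0.65·150 + 0.20·210) / 0.5550 = 139.50 / 0.5550 ≈ 251.35
  x_2 = (0.15·150 + 0.90·210) / 0.5550 = 211.50 / 0.5550 ≈ 381.08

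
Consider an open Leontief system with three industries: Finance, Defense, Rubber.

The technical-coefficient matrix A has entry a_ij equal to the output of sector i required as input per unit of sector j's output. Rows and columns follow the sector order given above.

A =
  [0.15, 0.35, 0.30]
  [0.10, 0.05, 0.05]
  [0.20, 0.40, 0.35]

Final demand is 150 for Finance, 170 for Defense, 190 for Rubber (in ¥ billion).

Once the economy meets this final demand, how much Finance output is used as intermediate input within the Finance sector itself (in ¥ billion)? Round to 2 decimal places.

I − A =
  [   0.85    -0.35    -0.30]
  [  -0.10     0.95    -0.05]
  [  -0.20    -0.40     0.65]
Cofactors of I−A, C_ij = (−1)^(i+j)·(minor ij) (rows/columns in the sector order above):
  C_11 = (0.95)(0.65) − (-0.05)(-0.40) = 0.5975
  C_12 = −[(-0.10)(0.65) − (-0.05)(-0.20)] = 0.0750
  C_13 = (-0.10)(-0.40) − (0.95)(-0.20) = 0.2300
  C_21 = −[(-0.35)(0.65) − (-0.30)(-0.40)] = 0.3475
  C_22 = (0.85)(0.65) − (-0.30)(-0.20) = 0.4925
  C_23 = −[(0.85)(-0.40) − (-0.35)(-0.20)] = 0.4100
  C_31 = (-0.35)(-0.05) − (-0.30)(0.95) = 0.3025
  C_32 = −[(0.85)(-0.05) − (-0.30)(-0.10)] = 0.0725
  C_33 = (0.85)(0.95) − (-0.35)(-0.10) = 0.7725
det(I−A) = Σ_j (I−A)_1j·C_1j = (0.85)(0.5975) + (-0.35)(0.0750) + (-0.30)(0.2300) = 0.412625
adj(I−A) = Cᵀ =
  [ 0.5975   0.3475   0.3025]
  [ 0.0750   0.4925   0.0725]
  [ 0.2300   0.4100   0.7725]
(I − A)⁻¹ = adj(I−A) / det(I−A) ≈
  [   1.4480     0.8422     0.7331]
  [   0.1818     1.1936     0.1757]
  [   0.5574     0.9936     1.8722]
First solve x = (I − A)⁻¹ d = adj(I−A)·d / det(I−A); in particular x_F = (0.5975·150 + 0.3475·170 + 0.3025·190) / 0.412625 = 206.175 / 0.412625 ≈ 499.6668.
Intermediate flow from F to F: z_FF = a_FF · x_F = 0.15 × 206.175 / 0.412625 = 30.92625 / 0.412625 ≈ 74.95.

z_FF = 74.95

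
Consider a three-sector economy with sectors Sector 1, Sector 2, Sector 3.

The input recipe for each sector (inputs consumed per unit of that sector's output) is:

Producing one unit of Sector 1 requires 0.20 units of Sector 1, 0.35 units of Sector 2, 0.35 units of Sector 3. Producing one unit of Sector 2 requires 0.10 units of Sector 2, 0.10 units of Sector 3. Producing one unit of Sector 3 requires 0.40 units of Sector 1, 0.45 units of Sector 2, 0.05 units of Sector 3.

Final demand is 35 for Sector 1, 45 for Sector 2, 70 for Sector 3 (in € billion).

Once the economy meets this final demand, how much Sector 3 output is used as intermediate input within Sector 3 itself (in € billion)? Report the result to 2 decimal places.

I − A =
  [   0.80     0.00    -0.40]
  [  -0.35     0.90    -0.45]
  [  -0.35    -0.10     0.95]
Cofactors of I−A, C_ij = (−1)^(i+j)·(minor ij) (rows/columns in the sector order above):
  C_11 = (0.90)(0.95) − (-0.45)(-0.10) = 0.8100
  C_12 = −[(-0.35)(0.95) − (-0.45)(-0.35)] = 0.4900
  C_13 = (-0.35)(-0.10) − (0.90)(-0.35) = 0.3500
  C_21 = −[(0.00)(0.95) − (-0.40)(-0.10)] = 0.0400
  C_22 = (0.80)(0.95) − (-0.40)(-0.35) = 0.6200
  C_23 = −[(0.80)(-0.10) − (0.00)(-0.35)] = 0.0800
  C_31 = (0.00)(-0.45) − (-0.40)(0.90) = 0.3600
  C_32 = −[(0.80)(-0.45) − (-0.40)(-0.35)] = 0.5000
  C_33 = (0.80)(0.90) − (0.00)(-0.35) = 0.7200
det(I−A) = Σ_j (I−A)_1j·C_1j = (0.80)(0.8100) + (0.00)(0.4900) + (-0.40)(0.3500) = 0.5080
adj(I−A) = Cᵀ =
  [ 0.8100   0.0400   0.3600]
  [ 0.4900   0.6200   0.5000]
  [ 0.3500   0.0800   0.7200]
(I − A)⁻¹ = adj(I−A) / det(I−A) ≈
  [   1.5945     0.0787     0.7087]
  [   0.9646     1.2205     0.9843]
  [   0.6890     0.1575     1.4173]
First solve x = (I − A)⁻¹ d = adj(I−A)·d / det(I−A); in particular x_3 = (0.3500·35 + 0.0800·45 + 0.7200·70) / 0.5080 = 66.25 / 0.5080 ≈ 130.4134.
Intermediate flow from 3 to 3: z_33 = a_33 · x_3 = 0.05 × 66.25 / 0.5080 = 3.3125 / 0.5080 ≈ 6.52.

z_33 = 6.52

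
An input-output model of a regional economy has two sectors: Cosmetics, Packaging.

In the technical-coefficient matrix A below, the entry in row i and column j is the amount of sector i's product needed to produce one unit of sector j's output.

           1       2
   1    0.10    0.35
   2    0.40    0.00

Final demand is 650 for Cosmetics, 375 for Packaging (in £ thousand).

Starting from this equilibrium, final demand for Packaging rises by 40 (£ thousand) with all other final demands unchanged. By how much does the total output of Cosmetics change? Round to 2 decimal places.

Δx_1 = 18.42

I − A =
  [   0.90    -0.35]
  [  -0.40     1.00]
det(I−A) = (0.90)(1.00) − (-0.35)(-0.40) = 0.7600
adj(I−A) = [[1.00, 0.35], [0.40, 0.90]]
(I − A)⁻¹ = adj(I−A) / det(I−A) ≈
  [   1.3158     0.4605]
  [   0.5263     1.1842]
Δx = (I − A)⁻¹ Δd with Δd having +40 in the Packaging component and 0 elsewhere.
So Δx_1 = L_12 · (+40), where L_12 = adj(I−A)_12 / det(I−A) = 0.35 / 0.7600.
Δx_1 = 0.35 × (+40) / 0.7600 = 14.00 / 0.7600 ≈ 18.42.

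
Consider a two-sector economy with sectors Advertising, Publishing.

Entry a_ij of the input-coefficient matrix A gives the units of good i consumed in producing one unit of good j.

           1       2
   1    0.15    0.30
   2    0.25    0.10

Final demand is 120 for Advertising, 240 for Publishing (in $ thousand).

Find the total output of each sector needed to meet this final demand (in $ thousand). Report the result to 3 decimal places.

I − A =
  [   0.85    -0.30]
  [  -0.25     0.90]
det(I−A) = (0.85)(0.90) − (-0.30)(-0.25) = 0.6900
adj(I−A) = [[0.90, 0.30], [0.25, 0.85]]
(I − A)⁻¹ = adj(I−A) / det(I−A) ≈
  [   1.3043     0.4348]
  [   0.3623     1.2319]
x = (I − A)⁻¹ d = adj(I−A)·d / det(I−A), with det(I−A) = 0.6900:
  x_1 = (0.90·120 + 0.30·240) / 0.6900 = 180.00 / 0.6900 ≈ 260.870
  x_2 = (0.25·120 + 0.85·240) / 0.6900 = 234.00 / 0.6900 ≈ 339.130

x_1 = 260.870, x_2 = 339.130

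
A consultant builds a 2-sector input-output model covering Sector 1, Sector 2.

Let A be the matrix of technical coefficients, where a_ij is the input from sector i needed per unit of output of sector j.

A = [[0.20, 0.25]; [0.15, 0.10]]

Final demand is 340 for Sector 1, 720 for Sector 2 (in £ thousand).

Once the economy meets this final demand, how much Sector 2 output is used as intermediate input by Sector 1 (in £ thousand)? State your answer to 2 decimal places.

I − A =
  [   0.80    -0.25]
  [  -0.15     0.90]
det(I−A) = (0.80)(0.90) − (-0.25)(-0.15) = 0.6825
adj(I−A) = [[0.90, 0.25], [0.15, 0.80]]
(I − A)⁻¹ = adj(I−A) / det(I−A) ≈
  [   1.3187     0.3663]
  [   0.2198     1.1722]
First solve x = (I − A)⁻¹ d = adj(I−A)·d / det(I−A); in particular x_1 = (0.90·340 + 0.25·720) / 0.6825 = 486.00 / 0.6825 ≈ 712.0879.
Intermediate flow from 2 to 1: z_21 = a_21 · x_1 = 0.15 × 486.00 / 0.6825 = 72.90 / 0.6825 ≈ 106.81.

z_21 = 106.81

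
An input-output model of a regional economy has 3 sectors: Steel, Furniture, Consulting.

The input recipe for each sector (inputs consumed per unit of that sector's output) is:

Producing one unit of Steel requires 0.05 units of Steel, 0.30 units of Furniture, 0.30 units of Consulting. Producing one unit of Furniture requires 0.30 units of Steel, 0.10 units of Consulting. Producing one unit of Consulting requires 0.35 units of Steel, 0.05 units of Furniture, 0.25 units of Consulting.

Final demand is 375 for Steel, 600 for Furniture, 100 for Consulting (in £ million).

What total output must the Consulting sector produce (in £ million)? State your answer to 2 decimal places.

x_3 = 616.53

I − A =
  [   0.95    -0.30    -0.35]
  [  -0.30     1.00    -0.05]
  [  -0.30    -0.10     0.75]
Cofactors of I−A, C_ij = (−1)^(i+j)·(minor ij) (rows/columns in the sector order above):
  C_11 = (1.00)(0.75) − (-0.05)(-0.10) = 0.7450
  C_12 = −[(-0.30)(0.75) − (-0.05)(-0.30)] = 0.2400
  C_13 = (-0.30)(-0.10) − (1.00)(-0.30) = 0.3300
  C_21 = −[(-0.30)(0.75) − (-0.35)(-0.10)] = 0.2600
  C_22 = (0.95)(0.75) − (-0.35)(-0.30) = 0.6075
  C_23 = −[(0.95)(-0.10) − (-0.30)(-0.30)] = 0.1850
  C_31 = (-0.30)(-0.05) − (-0.35)(1.00) = 0.3650
  C_32 = −[(0.95)(-0.05) − (-0.35)(-0.30)] = 0.1525
  C_33 = (0.95)(1.00) − (-0.30)(-0.30) = 0.8600
det(I−A) = Σ_j (I−A)_1j·C_1j = (0.95)(0.7450) + (-0.30)(0.2400) + (-0.35)(0.3300) = 0.52025
adj(I−A) = Cᵀ =
  [ 0.7450   0.2600   0.3650]
  [ 0.2400   0.6075   0.1525]
  [ 0.3300   0.1850   0.8600]
(I − A)⁻¹ = adj(I−A) / det(I−A) ≈
  [   1.4320     0.4998     0.7016]
  [   0.4613     1.1677     0.2931]
  [   0.6343     0.3556     1.6531]
x = (I − A)⁻¹ d = adj(I−A)·d / det(I−A), with det(I−A) = 0.52025:
  x_1 = (0.7450·375 + 0.2600·600 + 0.3650·100) / 0.52025 = 471.875 / 0.52025 ≈ 907.02
  x_2 = (0.2400·375 + 0.6075·600 + 0.1525·100) / 0.52025 = 469.75 / 0.52025 ≈ 902.93
  x_3 = (0.3300·375 + 0.1850·600 + 0.8600·100) / 0.52025 = 320.75 / 0.52025 ≈ 616.53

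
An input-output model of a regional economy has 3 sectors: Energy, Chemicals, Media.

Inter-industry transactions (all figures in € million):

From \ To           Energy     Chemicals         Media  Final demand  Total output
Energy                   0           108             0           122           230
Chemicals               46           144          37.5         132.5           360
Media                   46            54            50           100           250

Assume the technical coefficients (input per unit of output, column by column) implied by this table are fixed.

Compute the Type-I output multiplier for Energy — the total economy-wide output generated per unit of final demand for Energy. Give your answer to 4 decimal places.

m_1 = 1.9913

Technical coefficients a_ij = z_ij / X_j:
  a_11 = 0/230 = 0.00, a_21 = 46/230 = 0.20, a_31 = 46/230 = 0.20
  a_12 = 108/360 = 0.30, a_22 = 144/360 = 0.40, a_32 = 54/360 = 0.15
  a_13 = 0/250 = 0.00, a_23 = 37.5/250 = 0.15, a_33 = 50/250 = 0.20
I − A =
  [   1.00    -0.30     0.00]
  [  -0.20     0.60    -0.15]
  [  -0.20    -0.15     0.80]
Cofactors of I−A, C_ij = (−1)^(i+j)·(minor ij) (rows/columns in the sector order above):
  C_11 = (0.60)(0.80) − (-0.15)(-0.15) = 0.4575
  C_12 = −[(-0.20)(0.80) − (-0.15)(-0.20)] = 0.1900
  C_13 = (-0.20)(-0.15) − (0.60)(-0.20) = 0.1500
  C_21 = −[(-0.30)(0.80) − (0.00)(-0.15)] = 0.2400
  C_22 = (1.00)(0.80) − (0.00)(-0.20) = 0.8000
  C_23 = −[(1.00)(-0.15) − (-0.30)(-0.20)] = 0.2100
  C_31 = (-0.30)(-0.15) − (0.00)(0.60) = 0.0450
  C_32 = −[(1.00)(-0.15) − (0.00)(-0.20)] = 0.1500
  C_33 = (1.00)(0.60) − (-0.30)(-0.20) = 0.5400
det(I−A) = Σ_j (I−A)_1j·C_1j = (1.00)(0.4575) + (-0.30)(0.1900) + (0.00)(0.1500) = 0.4005
adj(I−A) = Cᵀ =
  [ 0.4575   0.2400   0.0450]
  [ 0.1900   0.8000   0.1500]
  [ 0.1500   0.2100   0.5400]
(I − A)⁻¹ = adj(I−A) / det(I−A) ≈
  [   1.14232     0.59925     0.11236]
  [   0.47441     1.99750     0.37453]
  [   0.37453     0.52434     1.34831]
The output multiplier for sector j is the column-j sum of the Leontief inverse (I − A)⁻¹ = adj(I−A) / det(I−A).
Column 1 of adj(I−A): (0.4575, 0.1900, 0.1500); det(I−A) = 0.4005.
m_1 = (0.4575 + 0.1900 + 0.1500) / 0.4005 = 0.7975 / 0.4005 ≈ 1.9913.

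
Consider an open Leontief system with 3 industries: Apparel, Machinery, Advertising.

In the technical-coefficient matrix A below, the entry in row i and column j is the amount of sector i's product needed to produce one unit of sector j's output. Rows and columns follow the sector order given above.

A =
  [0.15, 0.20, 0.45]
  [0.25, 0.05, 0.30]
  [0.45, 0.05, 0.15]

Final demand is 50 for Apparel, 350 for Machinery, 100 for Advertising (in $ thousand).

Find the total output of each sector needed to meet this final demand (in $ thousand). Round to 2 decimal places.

I − A =
  [   0.85    -0.20    -0.45]
  [  -0.25     0.95    -0.30]
  [  -0.45    -0.05     0.85]
Cofactors of I−A, C_ij = (−1)^(i+j)·(minor ij) (rows/columns in the sector order above):
  C_11 = (0.95)(0.85) − (-0.30)(-0.05) = 0.7925
  C_12 = −[(-0.25)(0.85) − (-0.30)(-0.45)] = 0.3475
  C_13 = (-0.25)(-0.05) − (0.95)(-0.45) = 0.4400
  C_21 = −[(-0.20)(0.85) − (-0.45)(-0.05)] = 0.1925
  C_22 = (0.85)(0.85) − (-0.45)(-0.45) = 0.5200
  C_23 = −[(0.85)(-0.05) − (-0.20)(-0.45)] = 0.1325
  C_31 = (-0.20)(-0.30) − (-0.45)(0.95) = 0.4875
  C_32 = −[(0.85)(-0.30) − (-0.45)(-0.25)] = 0.3675
  C_33 = (0.85)(0.95) − (-0.20)(-0.25) = 0.7575
det(I−A) = Σ_j (I−A)_1j·C_1j = (0.85)(0.7925) + (-0.20)(0.3475) + (-0.45)(0.4400) = 0.406125
adj(I−A) = Cᵀ =
  [ 0.7925   0.1925   0.4875]
  [ 0.3475   0.5200   0.3675]
  [ 0.4400   0.1325   0.7575]
(I − A)⁻¹ = adj(I−A) / det(I−A) ≈
  [   1.9514     0.4740     1.2004]
  [   0.8556     1.2804     0.9049]
  [   1.0834     0.3263     1.8652]
x = (I − A)⁻¹ d = adj(I−A)·d / det(I−A), with det(I−A) = 0.406125:
  x_1 = (0.7925·50 + 0.1925·350 + 0.4875·100) / 0.406125 = 155.75 / 0.406125 ≈ 383.50
  x_2 = (0.3475·50 + 0.5200·350 + 0.3675·100) / 0.406125 = 236.125 / 0.406125 ≈ 581.41
  x_3 = (0.4400·50 + 0.1325·350 + 0.7575·100) / 0.406125 = 144.125 / 0.406125 ≈ 354.88

x_1 = 383.50, x_2 = 581.41, x_3 = 354.88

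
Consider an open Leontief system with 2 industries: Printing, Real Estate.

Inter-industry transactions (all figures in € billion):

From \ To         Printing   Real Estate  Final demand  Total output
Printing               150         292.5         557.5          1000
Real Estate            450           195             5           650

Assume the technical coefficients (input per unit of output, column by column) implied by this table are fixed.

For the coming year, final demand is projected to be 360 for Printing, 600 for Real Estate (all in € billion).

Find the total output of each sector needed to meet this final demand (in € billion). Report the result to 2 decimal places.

Technical coefficients a_ij = z_ij / X_j:
  a_PP = 150/1000 = 0.15, a_RP = 450/1000 = 0.45
  a_PR = 292.5/650 = 0.45, a_RR = 195/650 = 0.30
I − A =
  [   0.85    -0.45]
  [  -0.45     0.70]
det(I−A) = (0.85)(0.70) − (-0.45)(-0.45) = 0.3925
adj(I−A) = [[0.70, 0.45], [0.45, 0.85]]
(I − A)⁻¹ = adj(I−A) / det(I−A) ≈
  [   1.7834     1.1465]
  [   1.1465     2.1656]
x = (I − A)⁻¹ d = adj(I−A)·d / det(I−A), with det(I−A) = 0.3925:
  x_P = (0.70·360 + 0.45·600) / 0.3925 = 522.00 / 0.3925 ≈ 1329.94
  x_R = (0.45·360 + 0.85·600) / 0.3925 = 672.00 / 0.3925 ≈ 1712.10

x_P = 1329.94, x_R = 1712.10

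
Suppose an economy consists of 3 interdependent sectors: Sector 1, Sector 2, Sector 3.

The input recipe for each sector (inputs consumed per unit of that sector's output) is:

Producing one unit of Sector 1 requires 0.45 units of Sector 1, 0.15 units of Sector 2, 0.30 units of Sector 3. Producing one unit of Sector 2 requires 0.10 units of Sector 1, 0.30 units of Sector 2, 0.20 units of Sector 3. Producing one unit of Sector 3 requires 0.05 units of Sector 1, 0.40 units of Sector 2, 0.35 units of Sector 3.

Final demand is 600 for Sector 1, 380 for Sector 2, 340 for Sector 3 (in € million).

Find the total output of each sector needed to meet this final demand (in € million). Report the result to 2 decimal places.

I − A =
  [   0.55    -0.10    -0.05]
  [  -0.15     0.70    -0.40]
  [  -0.30    -0.20     0.65]
Cofactors of I−A, C_ij = (−1)^(i+j)·(minor ij) (rows/columns in the sector order above):
  C_11 = (0.70)(0.65) − (-0.40)(-0.20) = 0.3750
  C_12 = −[(-0.15)(0.65) − (-0.40)(-0.30)] = 0.2175
  C_13 = (-0.15)(-0.20) − (0.70)(-0.30) = 0.2400
  C_21 = −[(-0.10)(0.65) − (-0.05)(-0.20)] = 0.0750
  C_22 = (0.55)(0.65) − (-0.05)(-0.30) = 0.3425
  C_23 = −[(0.55)(-0.20) − (-0.10)(-0.30)] = 0.1400
  C_31 = (-0.10)(-0.40) − (-0.05)(0.70) = 0.0750
  C_32 = −[(0.55)(-0.40) − (-0.05)(-0.15)] = 0.2275
  C_33 = (0.55)(0.70) − (-0.10)(-0.15) = 0.3700
det(I−A) = Σ_j (I−A)_1j·C_1j = (0.55)(0.3750) + (-0.10)(0.2175) + (-0.05)(0.2400) = 0.1725
adj(I−A) = Cᵀ =
  [ 0.3750   0.0750   0.0750]
  [ 0.2175   0.3425   0.2275]
  [ 0.2400   0.1400   0.3700]
(I − A)⁻¹ = adj(I−A) / det(I−A) ≈
  [   2.1739     0.4348     0.4348]
  [   1.2609     1.9855     1.3188]
  [   1.3913     0.8116     2.1449]
x = (I − A)⁻¹ d = adj(I−A)·d / det(I−A), with det(I−A) = 0.1725:
  x_1 = (0.3750·600 + 0.0750·380 + 0.0750·340) / 0.1725 = 279.00 / 0.1725 ≈ 1617.39
  x_2 = (0.2175·600 + 0.3425·380 + 0.2275·340) / 0.1725 = 338.00 / 0.1725 ≈ 1959.42
  x_3 = (0.2400·600 + 0.1400·380 + 0.3700·340) / 0.1725 = 323.00 / 0.1725 ≈ 1872.46

x_1 = 1617.39, x_2 = 1959.42, x_3 = 1872.46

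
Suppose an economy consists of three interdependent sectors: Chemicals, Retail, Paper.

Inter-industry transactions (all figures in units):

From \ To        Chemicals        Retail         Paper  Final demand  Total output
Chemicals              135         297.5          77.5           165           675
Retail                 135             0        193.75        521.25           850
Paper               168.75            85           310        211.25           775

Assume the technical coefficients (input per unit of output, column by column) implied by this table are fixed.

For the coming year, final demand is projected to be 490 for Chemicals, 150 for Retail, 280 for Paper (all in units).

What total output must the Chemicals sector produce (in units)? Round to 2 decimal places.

Technical coefficients a_ij = z_ij / X_j:
  a_CC = 135/675 = 0.20, a_RC = 135/675 = 0.20, a_PC = 168.75/675 = 0.25
  a_CR = 297.5/850 = 0.35, a_RR = 0/850 = 0.00, a_PR = 85/850 = 0.10
  a_CP = 77.5/775 = 0.10, a_RP = 193.75/775 = 0.25, a_PP = 310/775 = 0.40
I − A =
  [   0.80    -0.35    -0.10]
  [  -0.20     1.00    -0.25]
  [  -0.25    -0.10     0.60]
Cofactors of I−A, C_ij = (−1)^(i+j)·(minor ij) (rows/columns in the sector order above):
  C_11 = (1.00)(0.60) − (-0.25)(-0.10) = 0.5750
  C_12 = −[(-0.20)(0.60) − (-0.25)(-0.25)] = 0.1825
  C_13 = (-0.20)(-0.10) − (1.00)(-0.25) = 0.2700
  C_21 = −[(-0.35)(0.60) − (-0.10)(-0.10)] = 0.2200
  C_22 = (0.80)(0.60) − (-0.10)(-0.25) = 0.4550
  C_23 = −[(0.80)(-0.10) − (-0.35)(-0.25)] = 0.1675
  C_31 = (-0.35)(-0.25) − (-0.10)(1.00) = 0.1875
  C_32 = −[(0.80)(-0.25) − (-0.10)(-0.20)] = 0.2200
  C_33 = (0.80)(1.00) − (-0.35)(-0.20) = 0.7300
det(I−A) = Σ_j (I−A)_1j·C_1j = (0.80)(0.5750) + (-0.35)(0.1825) + (-0.10)(0.2700) = 0.369125
adj(I−A) = Cᵀ =
  [ 0.5750   0.2200   0.1875]
  [ 0.1825   0.4550   0.2200]
  [ 0.2700   0.1675   0.7300]
(I − A)⁻¹ = adj(I−A) / det(I−A) ≈
  [   1.5577     0.5960     0.5080]
  [   0.4944     1.2326     0.5960]
  [   0.7315     0.4538     1.9776]
x = (I − A)⁻¹ d = adj(I−A)·d / det(I−A), with det(I−A) = 0.369125:
  x_C = (0.5750·490 + 0.2200·150 + 0.1875·280) / 0.369125 = 367.25 / 0.369125 ≈ 994.92
  x_R = (0.1825·490 + 0.4550·150 + 0.2200·280) / 0.369125 = 219.275 / 0.369125 ≈ 594.04
  x_P = (0.2700·490 + 0.1675·150 + 0.7300·280) / 0.369125 = 361.825 / 0.369125 ≈ 980.22

x_C = 994.92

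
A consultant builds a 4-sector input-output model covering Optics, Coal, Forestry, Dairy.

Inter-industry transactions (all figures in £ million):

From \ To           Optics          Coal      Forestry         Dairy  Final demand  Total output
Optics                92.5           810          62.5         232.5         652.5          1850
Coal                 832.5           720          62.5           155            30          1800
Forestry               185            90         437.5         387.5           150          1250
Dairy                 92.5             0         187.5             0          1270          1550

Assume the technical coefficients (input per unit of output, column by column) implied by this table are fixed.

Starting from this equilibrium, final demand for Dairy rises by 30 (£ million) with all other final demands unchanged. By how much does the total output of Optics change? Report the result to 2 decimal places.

Δx_O = 14.53

Technical coefficients a_ij = z_ij / X_j:
  a_OO = 92.5/1850 = 0.05, a_CO = 832.5/1850 = 0.45, a_FO = 185/1850 = 0.10, a_DO = 92.5/1850 = 0.05
  a_OC = 810/1800 = 0.45, a_CC = 720/1800 = 0.40, a_FC = 90/1800 = 0.05, a_DC = 0/1800 = 0.00
  a_OF = 62.5/1250 = 0.05, a_CF = 62.5/1250 = 0.05, a_FF = 437.5/1250 = 0.35, a_DF = 187.5/1250 = 0.15
  a_OD = 232.5/1550 = 0.15, a_CD = 155/1550 = 0.10, a_FD = 387.5/1550 = 0.25, a_DD = 0/1550 = 0.00
I − A =
  [   0.95    -0.45    -0.05    -0.15]
  [  -0.45     0.60    -0.05    -0.10]
  [  -0.10    -0.05     0.65    -0.25]
  [  -0.05     0.00    -0.15     1.00]
Compute the cofactors C_ij = (−1)^(i+j)·(3×3 minor ij) of I−A; the adjugate is their transpose:
adj(I−A) = Cᵀ =
  [ 0.364250   0.279250   0.072750   0.100750]
  [ 0.286000   0.569125   0.094250   0.123375]
  [ 0.090250   0.097750   0.360750   0.113500]
  [ 0.031750   0.028625   0.057750   0.230125]
det(I−A) = Σ_j (I−A)_1j·C_1j = (0.95)(0.364250) + (-0.45)(0.286000) + (-0.05)(0.090250) + (-0.15)(0.031750) = 0.2080625
(I − A)⁻¹ = adj(I−A) / det(I−A) ≈
  [   1.7507     1.3421     0.3497     0.4842]
  [   1.3746     2.7354     0.4530     0.5930]
  [   0.4338     0.4698     1.7339     0.5455]
  [   0.1526     0.1376     0.2776     1.1060]
Δx = (I − A)⁻¹ Δd with Δd having +30 in the Dairy component and 0 elsewhere.
So Δx_O = L_OD · (+30), where L_OD = adj(I−A)_OD / det(I−A) = 0.100750 / 0.2080625.
Δx_O = 0.100750 × (+30) / 0.2080625 = 3.0225 / 0.2080625 ≈ 14.53.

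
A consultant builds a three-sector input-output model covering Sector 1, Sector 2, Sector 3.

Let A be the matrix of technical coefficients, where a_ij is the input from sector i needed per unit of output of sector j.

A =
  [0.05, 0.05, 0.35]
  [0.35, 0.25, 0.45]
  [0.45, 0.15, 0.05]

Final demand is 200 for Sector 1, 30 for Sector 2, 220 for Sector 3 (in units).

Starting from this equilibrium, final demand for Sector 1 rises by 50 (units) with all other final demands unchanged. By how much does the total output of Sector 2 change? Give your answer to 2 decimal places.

Δx_2 = 59.51

I − A =
  [   0.95    -0.05    -0.35]
  [  -0.35     0.75    -0.45]
  [  -0.45    -0.15     0.95]
Cofactors of I−A, C_ij = (−1)^(i+j)·(minor ij) (rows/columns in the sector order above):
  C_11 = (0.75)(0.95) − (-0.45)(-0.15) = 0.6450
  C_12 = −[(-0.35)(0.95) − (-0.45)(-0.45)] = 0.5350
  C_13 = (-0.35)(-0.15) − (0.75)(-0.45) = 0.3900
  C_21 = −[(-0.05)(0.95) − (-0.35)(-0.15)] = 0.1000
  C_22 = (0.95)(0.95) − (-0.35)(-0.45) = 0.7450
  C_23 = −[(0.95)(-0.15) − (-0.05)(-0.45)] = 0.1650
  C_31 = (-0.05)(-0.45) − (-0.35)(0.75) = 0.2850
  C_32 = −[(0.95)(-0.45) − (-0.35)(-0.35)] = 0.5500
  C_33 = (0.95)(0.75) − (-0.05)(-0.35) = 0.6950
det(I−A) = Σ_j (I−A)_1j·C_1j = (0.95)(0.6450) + (-0.05)(0.5350) + (-0.35)(0.3900) = 0.4495
adj(I−A) = Cᵀ =
  [ 0.6450   0.1000   0.2850]
  [ 0.5350   0.7450   0.5500]
  [ 0.3900   0.1650   0.6950]
(I − A)⁻¹ = adj(I−A) / det(I−A) ≈
  [   1.4349     0.2225     0.6340]
  [   1.1902     1.6574     1.2236]
  [   0.8676     0.3671     1.5462]
Δx = (I − A)⁻¹ Δd with Δd having +50 in the Sector 1 component and 0 elsewhere.
So Δx_2 = L_21 · (+50), where L_21 = adj(I−A)_21 / det(I−A) = 0.5350 / 0.4495.
Δx_2 = 0.5350 × (+50) / 0.4495 = 26.75 / 0.4495 ≈ 59.51.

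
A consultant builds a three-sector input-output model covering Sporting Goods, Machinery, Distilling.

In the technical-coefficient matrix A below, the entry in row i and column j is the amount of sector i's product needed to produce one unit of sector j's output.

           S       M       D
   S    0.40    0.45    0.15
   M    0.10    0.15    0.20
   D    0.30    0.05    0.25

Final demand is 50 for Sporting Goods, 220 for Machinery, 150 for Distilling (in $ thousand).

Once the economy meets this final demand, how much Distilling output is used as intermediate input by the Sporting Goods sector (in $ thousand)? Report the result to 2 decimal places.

z_DS = 151.65

I − A =
  [   0.60    -0.45    -0.15]
  [  -0.10     0.85    -0.20]
  [  -0.30    -0.05     0.75]
Cofactors of I−A, C_ij = (−1)^(i+j)·(minor ij) (rows/columns in the sector order above):
  C_11 = (0.85)(0.75) − (-0.20)(-0.05) = 0.6275
  C_12 = −[(-0.10)(0.75) − (-0.20)(-0.30)] = 0.1350
  C_13 = (-0.10)(-0.05) − (0.85)(-0.30) = 0.2600
  C_21 = −[(-0.45)(0.75) − (-0.15)(-0.05)] = 0.3450
  C_22 = (0.60)(0.75) − (-0.15)(-0.30) = 0.4050
  C_23 = −[(0.60)(-0.05) − (-0.45)(-0.30)] = 0.1650
  C_31 = (-0.45)(-0.20) − (-0.15)(0.85) = 0.2175
  C_32 = −[(0.60)(-0.20) − (-0.15)(-0.10)] = 0.1350
  C_33 = (0.60)(0.85) − (-0.45)(-0.10) = 0.4650
det(I−A) = Σ_j (I−A)_1j·C_1j = (0.60)(0.6275) + (-0.45)(0.1350) + (-0.15)(0.2600) = 0.27675
adj(I−A) = Cᵀ =
  [ 0.6275   0.3450   0.2175]
  [ 0.1350   0.4050   0.1350]
  [ 0.2600   0.1650   0.4650]
(I − A)⁻¹ = adj(I−A) / det(I−A) ≈
  [   2.2674     1.2466     0.7859]
  [   0.4878     1.4634     0.4878]
  [   0.9395     0.5962     1.6802]
First solve x = (I − A)⁻¹ d = adj(I−A)·d / det(I−A); in particular x_S = (0.6275·50 + 0.3450·220 + 0.2175·150) / 0.27675 = 139.90 / 0.27675 ≈ 505.5104.
Intermediate flow from D to S: z_DS = a_DS · x_S = 0.30 × 139.90 / 0.27675 = 41.97 / 0.27675 ≈ 151.65.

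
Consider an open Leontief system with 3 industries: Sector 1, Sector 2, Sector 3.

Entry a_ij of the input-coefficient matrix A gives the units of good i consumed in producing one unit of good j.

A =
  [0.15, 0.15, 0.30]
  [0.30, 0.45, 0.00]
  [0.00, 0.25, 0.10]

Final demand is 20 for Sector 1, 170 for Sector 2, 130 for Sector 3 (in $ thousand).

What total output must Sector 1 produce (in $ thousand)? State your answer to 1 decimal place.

I − A =
  [   0.85    -0.15    -0.30]
  [  -0.30     0.55     0.00]
  [   0.00    -0.25     0.90]
Cofactors of I−A, C_ij = (−1)^(i+j)·(minor ij) (rows/columns in the sector order above):
  C_11 = (0.55)(0.90) − (0.00)(-0.25) = 0.4950
  C_12 = −[(-0.30)(0.90) − (0.00)(0.00)] = 0.2700
  C_13 = (-0.30)(-0.25) − (0.55)(0.00) = 0.0750
  C_21 = −[(-0.15)(0.90) − (-0.30)(-0.25)] = 0.2100
  C_22 = (0.85)(0.90) − (-0.30)(0.00) = 0.7650
  C_23 = −[(0.85)(-0.25) − (-0.15)(0.00)] = 0.2125
  C_31 = (-0.15)(0.00) − (-0.30)(0.55) = 0.1650
  C_32 = −[(0.85)(0.00) − (-0.30)(-0.30)] = 0.0900
  C_33 = (0.85)(0.55) − (-0.15)(-0.30) = 0.4225
det(I−A) = Σ_j (I−A)_1j·C_1j = (0.85)(0.4950) + (-0.15)(0.2700) + (-0.30)(0.0750) = 0.35775
adj(I−A) = Cᵀ =
  [ 0.4950   0.2100   0.1650]
  [ 0.2700   0.7650   0.0900]
  [ 0.0750   0.2125   0.4225]
(I − A)⁻¹ = adj(I−A) / det(I−A) ≈
  [   1.3836     0.5870     0.4612]
  [   0.7547     2.1384     0.2516]
  [   0.2096     0.5940     1.1810]
x = (I − A)⁻¹ d = adj(I−A)·d / det(I−A), with det(I−A) = 0.35775:
  x_1 = (0.4950·20 + 0.2100·170 + 0.1650·130) / 0.35775 = 67.05 / 0.35775 ≈ 187.4
  x_2 = (0.2700·20 + 0.7650·170 + 0.0900·130) / 0.35775 = 147.15 / 0.35775 ≈ 411.3
  x_3 = (0.0750·20 + 0.2125·170 + 0.4225·130) / 0.35775 = 92.55 / 0.35775 ≈ 258.7

x_1 = 187.4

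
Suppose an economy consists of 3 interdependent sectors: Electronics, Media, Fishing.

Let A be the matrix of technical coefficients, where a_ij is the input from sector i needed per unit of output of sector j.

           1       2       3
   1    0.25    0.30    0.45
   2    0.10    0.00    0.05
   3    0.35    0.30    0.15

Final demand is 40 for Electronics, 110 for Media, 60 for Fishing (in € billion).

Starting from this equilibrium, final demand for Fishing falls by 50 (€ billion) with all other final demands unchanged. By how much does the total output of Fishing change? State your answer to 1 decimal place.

Δx_3 = -84.8

I − A =
  [   0.75    -0.30    -0.45]
  [  -0.10     1.00    -0.05]
  [  -0.35    -0.30     0.85]
Cofactors of I−A, C_ij = (−1)^(i+j)·(minor ij) (rows/columns in the sector order above):
  C_11 = (1.00)(0.85) − (-0.05)(-0.30) = 0.8350
  C_12 = −[(-0.10)(0.85) − (-0.05)(-0.35)] = 0.1025
  C_13 = (-0.10)(-0.30) − (1.00)(-0.35) = 0.3800
  C_21 = −[(-0.30)(0.85) − (-0.45)(-0.30)] = 0.3900
  C_22 = (0.75)(0.85) − (-0.45)(-0.35) = 0.4800
  C_23 = −[(0.75)(-0.30) − (-0.30)(-0.35)] = 0.3300
  C_31 = (-0.30)(-0.05) − (-0.45)(1.00) = 0.4650
  C_32 = −[(0.75)(-0.05) − (-0.45)(-0.10)] = 0.0825
  C_33 = (0.75)(1.00) − (-0.30)(-0.10) = 0.7200
det(I−A) = Σ_j (I−A)_1j·C_1j = (0.75)(0.8350) + (-0.30)(0.1025) + (-0.45)(0.3800) = 0.4245
adj(I−A) = Cᵀ =
  [ 0.8350   0.3900   0.4650]
  [ 0.1025   0.4800   0.0825]
  [ 0.3800   0.3300   0.7200]
(I − A)⁻¹ = adj(I−A) / det(I−A) ≈
  [   1.9670     0.9187     1.0954]
  [   0.2415     1.1307     0.1943]
  [   0.8952     0.7774     1.6961]
Δx = (I − A)⁻¹ Δd with Δd having -50 in the Fishing component and 0 elsewhere.
So Δx_3 = L_33 · (-50), where L_33 = adj(I−A)_33 / det(I−A) = 0.7200 / 0.4245.
Δx_3 = 0.7200 × (-50) / 0.4245 = -36.00 / 0.4245 ≈ -84.8.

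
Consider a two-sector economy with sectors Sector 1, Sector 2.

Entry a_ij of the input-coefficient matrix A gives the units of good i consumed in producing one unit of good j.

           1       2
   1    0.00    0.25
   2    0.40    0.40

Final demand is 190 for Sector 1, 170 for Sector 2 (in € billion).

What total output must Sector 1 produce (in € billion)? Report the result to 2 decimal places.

x_1 = 313.00

I − A =
  [   1.00    -0.25]
  [  -0.40     0.60]
det(I−A) = (1.00)(0.60) − (-0.25)(-0.40) = 0.5000
adj(I−A) = [[0.60, 0.25], [0.40, 1.00]]
(I − A)⁻¹ = adj(I−A) / det(I−A) ≈
  [   1.2000     0.5000]
  [   0.8000     2.0000]
x = (I − A)⁻¹ d = adj(I−A)·d / det(I−A), with det(I−A) = 0.5000:
  x_1 = (0.60·190 + 0.25·170) / 0.5000 = 156.50 / 0.5000 = 313.00
  x_2 = (0.40·190 + 1.00·170) / 0.5000 = 246.00 / 0.5000 = 492.00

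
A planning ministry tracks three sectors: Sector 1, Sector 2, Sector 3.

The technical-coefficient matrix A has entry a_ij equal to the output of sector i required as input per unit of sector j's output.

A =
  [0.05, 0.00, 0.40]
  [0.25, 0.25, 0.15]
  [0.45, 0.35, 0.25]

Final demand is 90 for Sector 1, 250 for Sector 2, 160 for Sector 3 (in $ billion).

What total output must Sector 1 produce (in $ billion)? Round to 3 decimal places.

I − A =
  [   0.95     0.00    -0.40]
  [  -0.25     0.75    -0.15]
  [  -0.45    -0.35     0.75]
Cofactors of I−A, C_ij = (−1)^(i+j)·(minor ij) (rows/columns in the sector order above):
  C_11 = (0.75)(0.75) − (-0.15)(-0.35) = 0.5100
  C_12 = −[(-0.25)(0.75) − (-0.15)(-0.45)] = 0.2550
  C_13 = (-0.25)(-0.35) − (0.75)(-0.45) = 0.4250
  C_21 = −[(0.00)(0.75) − (-0.40)(-0.35)] = 0.1400
  C_22 = (0.95)(0.75) − (-0.40)(-0.45) = 0.5325
  C_23 = −[(0.95)(-0.35) − (0.00)(-0.45)] = 0.3325
  C_31 = (0.00)(-0.15) − (-0.40)(0.75) = 0.3000
  C_32 = −[(0.95)(-0.15) − (-0.40)(-0.25)] = 0.2425
  C_33 = (0.95)(0.75) − (0.00)(-0.25) = 0.7125
det(I−A) = Σ_j (I−A)_1j·C_1j = (0.95)(0.5100) + (0.00)(0.2550) + (-0.40)(0.4250) = 0.3145
adj(I−A) = Cᵀ =
  [ 0.5100   0.1400   0.3000]
  [ 0.2550   0.5325   0.2425]
  [ 0.4250   0.3325   0.7125]
(I − A)⁻¹ = adj(I−A) / det(I−A) ≈
  [   1.6216     0.4452     0.9539]
  [   0.8108     1.6932     0.7711]
  [   1.3514     1.0572     2.2655]
x = (I − A)⁻¹ d = adj(I−A)·d / det(I−A), with det(I−A) = 0.3145:
  x_1 = (0.5100·90 + 0.1400·250 + 0.3000·160) / 0.3145 = 128.90 / 0.3145 ≈ 409.857
  x_2 = (0.2550·90 + 0.5325·250 + 0.2425·160) / 0.3145 = 194.875 / 0.3145 ≈ 619.634
  x_3 = (0.4250·90 + 0.3325·250 + 0.7125·160) / 0.3145 = 235.375 / 0.3145 ≈ 748.410

x_1 = 409.857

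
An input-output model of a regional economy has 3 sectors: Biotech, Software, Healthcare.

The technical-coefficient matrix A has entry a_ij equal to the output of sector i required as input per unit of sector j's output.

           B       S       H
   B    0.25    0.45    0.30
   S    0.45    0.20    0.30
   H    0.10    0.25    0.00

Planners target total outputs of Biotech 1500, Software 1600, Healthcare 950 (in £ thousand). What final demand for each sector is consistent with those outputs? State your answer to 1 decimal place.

I − A =
  [   0.75    -0.45    -0.30]
  [  -0.45     0.80    -0.30]
  [  -0.10    -0.25     1.00]
d = (I − A) x:
  d_B = (+0.75)·1500 + (-0.45)·1600 + (-0.30)·950 = 120.0
  d_S = (-0.45)·1500 + (+0.80)·1600 + (-0.30)·950 = 320.0
  d_H = (-0.10)·1500 + (-0.25)·1600 + (+1.00)·950 = 400.0

d_B = 120.0, d_S = 320.0, d_H = 400.0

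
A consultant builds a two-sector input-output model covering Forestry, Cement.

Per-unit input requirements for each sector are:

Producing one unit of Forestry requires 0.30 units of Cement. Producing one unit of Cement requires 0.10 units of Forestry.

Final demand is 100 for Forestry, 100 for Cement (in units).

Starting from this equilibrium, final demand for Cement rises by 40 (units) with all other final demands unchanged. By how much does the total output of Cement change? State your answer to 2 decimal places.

I − A =
  [   1.00    -0.10]
  [  -0.30     1.00]
det(I−A) = (1.00)(1.00) − (-0.10)(-0.30) = 0.9700
adj(I−A) = [[1.00, 0.10], [0.30, 1.00]]
(I − A)⁻¹ = adj(I−A) / det(I−A) ≈
  [   1.0309     0.1031]
  [   0.3093     1.0309]
Δx = (I − A)⁻¹ Δd with Δd having +40 in the Cement component and 0 elsewhere.
So Δx_2 = L_22 · (+40), where L_22 = adj(I−A)_22 / det(I−A) = 1.00 / 0.9700.
Δx_2 = 1.00 × (+40) / 0.9700 = 40.00 / 0.9700 ≈ 41.24.

Δx_2 = 41.24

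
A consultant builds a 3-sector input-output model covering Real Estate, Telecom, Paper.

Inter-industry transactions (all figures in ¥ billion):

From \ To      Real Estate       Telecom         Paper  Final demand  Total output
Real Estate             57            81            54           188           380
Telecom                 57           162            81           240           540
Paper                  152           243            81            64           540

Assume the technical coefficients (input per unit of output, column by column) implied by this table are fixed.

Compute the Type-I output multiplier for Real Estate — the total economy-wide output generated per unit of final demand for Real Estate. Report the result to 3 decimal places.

m_1 = 2.756

Technical coefficients a_ij = z_ij / X_j:
  a_11 = 57/380 = 0.15, a_21 = 57/380 = 0.15, a_31 = 152/380 = 0.40
  a_12 = 81/540 = 0.15, a_22 = 162/540 = 0.30, a_32 = 243/540 = 0.45
  a_13 = 54/540 = 0.10, a_23 = 81/540 = 0.15, a_33 = 81/540 = 0.15
I − A =
  [   0.85    -0.15    -0.10]
  [  -0.15     0.70    -0.15]
  [  -0.40    -0.45     0.85]
Cofactors of I−A, C_ij = (−1)^(i+j)·(minor ij) (rows/columns in the sector order above):
  C_11 = (0.70)(0.85) − (-0.15)(-0.45) = 0.5275
  C_12 = −[(-0.15)(0.85) − (-0.15)(-0.40)] = 0.1875
  C_13 = (-0.15)(-0.45) − (0.70)(-0.40) = 0.3475
  C_21 = −[(-0.15)(0.85) − (-0.10)(-0.45)] = 0.1725
  C_22 = (0.85)(0.85) − (-0.10)(-0.40) = 0.6825
  C_23 = −[(0.85)(-0.45) − (-0.15)(-0.40)] = 0.4425
  C_31 = (-0.15)(-0.15) − (-0.10)(0.70) = 0.0925
  C_32 = −[(0.85)(-0.15) − (-0.10)(-0.15)] = 0.1425
  C_33 = (0.85)(0.70) − (-0.15)(-0.15) = 0.5725
det(I−A) = Σ_j (I−A)_1j·C_1j = (0.85)(0.5275) + (-0.15)(0.1875) + (-0.10)(0.3475) = 0.3855
adj(I−A) = Cᵀ =
  [ 0.5275   0.1725   0.0925]
  [ 0.1875   0.6825   0.1425]
  [ 0.3475   0.4425   0.5725]
(I − A)⁻¹ = adj(I−A) / det(I−A) ≈
  [   1.3684     0.4475     0.2399]
  [   0.4864     1.7704     0.3696]
  [   0.9014     1.1479     1.4851]
The output multiplier for sector j is the column-j sum of the Leontief inverse (I − A)⁻¹ = adj(I−A) / det(I−A).
Column 1 of adj(I−A): (0.5275, 0.1875, 0.3475); det(I−A) = 0.3855.
m_1 = (0.5275 + 0.1875 + 0.3475) / 0.3855 = 1.0625 / 0.3855 ≈ 2.756.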